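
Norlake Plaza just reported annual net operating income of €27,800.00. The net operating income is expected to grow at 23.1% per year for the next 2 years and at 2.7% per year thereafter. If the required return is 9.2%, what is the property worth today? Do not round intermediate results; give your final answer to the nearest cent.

D_1 = 34221.80000
D_2 = 42127.03580
Terminal value at year 2: TV = D_2×(1+g_2)/(r−g_2) = 43264.46577/0.065 = 665607.16564
P_0 = D_1/(1+r)^1 + D_2/(1+r)^2 + TV/(1+r)^2
    = 31338.64469 + 35327.72126 + 558177.99585 = 624844.36179

€624844.36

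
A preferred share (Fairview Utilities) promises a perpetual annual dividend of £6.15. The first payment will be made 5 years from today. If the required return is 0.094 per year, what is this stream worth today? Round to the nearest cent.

£45.67

Value at end of year 4: C / r = £6.15 / 0.094 = £65.4255
Discount to today: PV = £65.4255 / (1 + 0.094)^4 = £65.4255 / 1.432416 = £45.67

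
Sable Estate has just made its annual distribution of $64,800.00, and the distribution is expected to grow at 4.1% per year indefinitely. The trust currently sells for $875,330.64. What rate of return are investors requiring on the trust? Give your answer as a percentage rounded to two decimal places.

D₁ = $64,800.00 × 1.041 = $67,456.8000
P = D₁/(r − g) ⇒ r = D₁/P + g = $67,456.8000/$875,330.64 + 0.041 = 0.077064 + 0.041 = 0.118064

11.81%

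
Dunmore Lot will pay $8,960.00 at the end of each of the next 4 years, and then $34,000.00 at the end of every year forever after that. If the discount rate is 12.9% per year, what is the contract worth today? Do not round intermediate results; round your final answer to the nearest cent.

$188930.11

PV of 4-year annuity: $8,960.00 × [1 − (1+0.129)^−4] / 0.129 = 26706.73311
Perpetuity value at year 4: $34,000.00 / 0.129 = 263565.89147
PV of perpetuity: 263565.89147 / (1+0.129)^4 = 162223.37744
Total PV = 26706.73311 + 162223.37744 = 188930.11055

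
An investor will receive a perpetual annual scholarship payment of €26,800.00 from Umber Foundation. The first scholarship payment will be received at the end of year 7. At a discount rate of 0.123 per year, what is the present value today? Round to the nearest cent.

Value at end of year 6: C / r = €26,800.00 / 0.123 = €217,886.1789
Discount to today: PV = €217,886.1789 / (1 + 0.123)^6 = €217,886.1789 / 2.005758 = €108,630.34

€108630.34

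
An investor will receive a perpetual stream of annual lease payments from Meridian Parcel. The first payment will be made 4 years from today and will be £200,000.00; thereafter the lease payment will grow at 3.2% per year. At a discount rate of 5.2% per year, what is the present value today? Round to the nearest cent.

Value at end of year 3: C₁ / (r − g) = £200,000.00 / (0.052 − 0.032) = £10,000,000.0000
Discount to today: PV = £10,000,000.0000 / (1 + 0.052)^3 = £10,000,000.0000 / 1.164253 = £8,589,201.29

£8589201.29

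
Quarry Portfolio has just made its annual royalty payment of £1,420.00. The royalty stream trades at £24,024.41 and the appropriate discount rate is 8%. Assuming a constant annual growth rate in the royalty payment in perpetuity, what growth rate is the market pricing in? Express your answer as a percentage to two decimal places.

1.97%

P = D₀(1+g)/(r−g) ⇒ P(r−g) = D₀(1+g) ⇒ g(P+D₀) = P·r − D₀
g = (P·r − D₀)/(P + D₀) = (£24,024.41×0.08 − £1,420.00) / (£24,024.41 + £1,420.00) = 0.019727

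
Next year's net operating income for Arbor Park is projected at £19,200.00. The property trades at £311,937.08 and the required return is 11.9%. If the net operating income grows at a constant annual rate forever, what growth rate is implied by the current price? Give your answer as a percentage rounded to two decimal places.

P = D₁/(r−g) ⇒ g = r − D₁/P = 0.119 − £19,200.00/£311,937.08 = 0.057449

5.74%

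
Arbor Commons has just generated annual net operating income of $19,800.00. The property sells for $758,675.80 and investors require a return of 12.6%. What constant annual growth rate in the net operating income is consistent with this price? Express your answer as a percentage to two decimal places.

9.74%

P = D₀(1+g)/(r−g) ⇒ P(r−g) = D₀(1+g) ⇒ g(P+D₀) = P·r − D₀
g = (P·r − D₀)/(P + D₀) = ($758,675.80×0.126 − $19,800.00) / ($758,675.80 + $19,800.00) = 0.097361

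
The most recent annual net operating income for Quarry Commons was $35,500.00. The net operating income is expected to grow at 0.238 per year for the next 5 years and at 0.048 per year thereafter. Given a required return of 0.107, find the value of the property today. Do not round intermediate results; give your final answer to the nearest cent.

D_1 = 43949.00000
D_2 = 54408.86200
D_3 = 67358.17116
D_4 = 83389.41589
D_5 = 103236.09687
Terminal value at year 5: TV = D_5×(1+g_2)/(r−g_2) = 108191.42952/0.059 = 1833753.04276
P_0 = D_1/(1+r)^1 + D_2/(1+r)^2 + D_3/(1+r)^3 + D_4/(1+r)^4 + D_5/(1+r)^5 + TV/(1+r)^5
    = 39700.99368 + 44399.12391 + 49653.22078 + 55529.07618 + 62100.26767 + 1103069.16124 = 1354451.84345

$1354451.84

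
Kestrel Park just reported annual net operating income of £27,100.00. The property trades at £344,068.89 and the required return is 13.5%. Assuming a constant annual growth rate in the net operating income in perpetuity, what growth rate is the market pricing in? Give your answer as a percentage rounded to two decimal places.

5.21%

P = D₀(1+g)/(r−g) ⇒ P(r−g) = D₀(1+g) ⇒ g(P+D₀) = P·r − D₀
g = (P·r − D₀)/(P + D₀) = (£344,068.89×0.135 − £27,100.00) / (£344,068.89 + £27,100.00) = 0.052131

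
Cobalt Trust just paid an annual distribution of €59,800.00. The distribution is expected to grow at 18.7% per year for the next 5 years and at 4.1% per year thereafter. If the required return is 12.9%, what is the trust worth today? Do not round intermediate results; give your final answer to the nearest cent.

D_1 = 70982.60000
D_2 = 84256.34620
D_3 = 100012.28294
D_4 = 118714.57985
D_5 = 140914.20628
Terminal value at year 5: TV = D_5×(1+g_2)/(r−g_2) = 146691.68874/0.088 = 1666951.00839
P_0 = D_1/(1+r)^1 + D_2/(1+r)^2 + D_3/(1+r)^3 + D_4/(1+r)^4 + D_5/(1+r)^5 + TV/(1+r)^5
    = 62872.09920 + 66102.02104 + 69497.87332 + 73068.18036 + 76821.90442 + 908768.21021 = 1257130.28855

€1257130.29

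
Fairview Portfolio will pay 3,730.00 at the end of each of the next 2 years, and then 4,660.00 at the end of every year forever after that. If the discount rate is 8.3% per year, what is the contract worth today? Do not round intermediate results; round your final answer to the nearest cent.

54492.94

PV of 2-year annuity: 3,730.00 × [1 − (1+0.083)^−2] / 0.083 = 6624.31824
Perpetuity value at year 2: 4,660.00 / 0.083 = 56144.57831
PV of perpetuity: 56144.57831 / (1+0.083)^2 = 47868.62040
Total PV = 6624.31824 + 47868.62040 = 54492.93864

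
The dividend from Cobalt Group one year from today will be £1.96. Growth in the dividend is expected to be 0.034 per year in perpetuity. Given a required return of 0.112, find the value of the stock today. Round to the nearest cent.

£25.13

Growing perpetuity: P = D₁ / (r − g) = £1.9600 / (0.112 − 0.034) = £25.13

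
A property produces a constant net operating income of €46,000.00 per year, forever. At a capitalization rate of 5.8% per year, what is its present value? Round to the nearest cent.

Level perpetuity: PV = C / r = €46,000.00 / 0.058 = €793,103.45

€793103.45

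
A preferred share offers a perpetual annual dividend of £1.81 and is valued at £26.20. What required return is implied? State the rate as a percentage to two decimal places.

6.91%

P = C/r ⇒ r = C/P = £1.81/£26.20 = 0.069084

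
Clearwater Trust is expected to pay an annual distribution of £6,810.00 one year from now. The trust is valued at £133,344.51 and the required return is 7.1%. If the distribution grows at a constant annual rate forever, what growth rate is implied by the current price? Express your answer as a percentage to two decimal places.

P = D₁/(r−g) ⇒ g = r − D₁/P = 0.071 − £6,810.00/£133,344.51 = 0.019929

1.99%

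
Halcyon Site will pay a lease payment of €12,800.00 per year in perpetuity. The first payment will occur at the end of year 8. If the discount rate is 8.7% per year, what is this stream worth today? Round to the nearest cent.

Value at end of year 7: C / r = €12,800.00 / 0.087 = €147,126.4368
Discount to today: PV = €147,126.4368 / (1 + 0.087)^7 = €147,126.4368 / 1.793109 = €82,051.01

€82051.01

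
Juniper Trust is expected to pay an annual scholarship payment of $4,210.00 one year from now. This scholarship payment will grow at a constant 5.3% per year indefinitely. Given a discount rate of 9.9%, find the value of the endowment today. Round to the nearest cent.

Growing perpetuity: P = D₁ / (r − g) = $4,210.0000 / (0.099 − 0.053) = $91,521.74

$91521.74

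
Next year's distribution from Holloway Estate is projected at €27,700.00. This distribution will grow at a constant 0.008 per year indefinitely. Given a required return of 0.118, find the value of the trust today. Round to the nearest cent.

Growing perpetuity: P = D₁ / (r − g) = €27,700.0000 / (0.118 − 0.008) = €251,818.18

€251818.18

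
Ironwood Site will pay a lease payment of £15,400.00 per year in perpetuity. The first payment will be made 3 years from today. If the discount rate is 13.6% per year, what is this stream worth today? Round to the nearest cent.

£87745.56

Value at end of year 2: C / r = £15,400.00 / 0.136 = £113,235.2941
Discount to today: PV = £113,235.2941 / (1 + 0.136)^2 = £113,235.2941 / 1.290496 = £87,745.56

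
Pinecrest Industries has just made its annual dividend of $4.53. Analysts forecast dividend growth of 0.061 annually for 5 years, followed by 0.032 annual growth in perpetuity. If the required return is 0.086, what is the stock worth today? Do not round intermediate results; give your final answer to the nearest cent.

$98.19

D_1 = 4.80633
D_2 = 5.09952
D_3 = 5.41059
D_4 = 5.74063
D_5 = 6.09081
Terminal value at year 5: TV = D_5×(1+g_2)/(r−g_2) = 6.28572/0.054 = 116.40217
P_0 = D_1/(1+r)^1 + D_2/(1+r)^2 + D_3/(1+r)^3 + D_4/(1+r)^4 + D_5/(1+r)^5 + TV/(1+r)^5
    = 4.42572 + 4.32384 + 4.22430 + 4.12706 + 4.03205 + 77.05697 = 98.18993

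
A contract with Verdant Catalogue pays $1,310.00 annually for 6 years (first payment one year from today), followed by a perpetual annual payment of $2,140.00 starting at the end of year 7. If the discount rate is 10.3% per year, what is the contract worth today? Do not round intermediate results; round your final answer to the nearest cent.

$17193.39

PV of 6-year annuity: $1,310.00 × [1 − (1+0.103)^−6] / 0.103 = 5655.58012
Perpetuity value at year 6: $2,140.00 / 0.103 = 20776.69903
PV of perpetuity: 20776.69903 / (1+0.103)^6 = 11537.81242
Total PV = 5655.58012 + 11537.81242 = 17193.39254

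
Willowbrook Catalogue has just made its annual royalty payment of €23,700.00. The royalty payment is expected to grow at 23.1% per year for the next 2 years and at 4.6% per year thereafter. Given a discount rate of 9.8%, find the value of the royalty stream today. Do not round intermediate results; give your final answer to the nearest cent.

€655582.53

D_1 = 29174.70000
D_2 = 35914.05570
Terminal value at year 2: TV = D_2×(1+g_2)/(r−g_2) = 37566.10226/0.052 = 722425.04350
P_0 = D_1/(1+r)^1 + D_2/(1+r)^2 + TV/(1+r)^2
    = 26570.76503 + 29789.26389 + 599222.50051 = 655582.52942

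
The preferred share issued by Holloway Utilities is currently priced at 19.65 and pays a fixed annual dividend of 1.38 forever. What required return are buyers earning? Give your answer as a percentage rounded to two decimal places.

7.02%

P = C/r ⇒ r = C/P = 1.38/19.65 = 0.070229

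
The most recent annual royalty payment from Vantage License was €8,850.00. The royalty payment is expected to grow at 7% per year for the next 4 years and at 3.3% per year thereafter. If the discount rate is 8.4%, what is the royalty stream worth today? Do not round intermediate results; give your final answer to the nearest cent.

D_1 = 9469.50000
D_2 = 10132.36500
D_3 = 10841.63055
D_4 = 11600.54469
Terminal value at year 4: TV = D_4×(1+g_2)/(r−g_2) = 11983.36266/0.051 = 234967.89536
P_0 = D_1/(1+r)^1 + D_2/(1+r)^2 + D_3/(1+r)^3 + D_4/(1+r)^4 + TV/(1+r)^4
    = 8735.70111 + 8622.87840 + 8511.51281 + 8401.58552 + 170173.29110 = 204444.96894

€204444.97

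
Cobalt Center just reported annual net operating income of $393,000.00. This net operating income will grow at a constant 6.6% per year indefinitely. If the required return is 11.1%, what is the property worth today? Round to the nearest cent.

$9309733.33

D₁ = D₀ × (1 + g) = $393,000.00 × 1.066 = $418,938.0000
Growing perpetuity: P = D₁ / (r − g) = $418,938.0000 / (0.111 − 0.066) = $9,309,733.33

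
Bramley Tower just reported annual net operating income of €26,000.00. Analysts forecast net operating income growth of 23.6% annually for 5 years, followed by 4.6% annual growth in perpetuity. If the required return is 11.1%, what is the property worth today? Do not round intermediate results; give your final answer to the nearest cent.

D_1 = 32136.00000
D_2 = 39720.09600
D_3 = 49094.03866
D_4 = 60680.23178
D_5 = 75000.76648
Terminal value at year 5: TV = D_5×(1+g_2)/(r−g_2) = 78450.80174/0.065 = 1206935.41133
P_0 = D_1/(1+r)^1 + D_2/(1+r)^2 + D_3/(1+r)^3 + D_4/(1+r)^4 + D_5/(1+r)^5 + TV/(1+r)^5
    = 28925.29253 + 32179.71338 + 35800.29319 + 39828.22897 + 44309.35284 + 713039.73961 = 894082.62053

€894082.62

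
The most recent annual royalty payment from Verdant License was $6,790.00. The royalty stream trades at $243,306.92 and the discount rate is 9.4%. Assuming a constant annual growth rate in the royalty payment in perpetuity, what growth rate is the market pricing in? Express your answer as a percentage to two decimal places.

P = D₀(1+g)/(r−g) ⇒ P(r−g) = D₀(1+g) ⇒ g(P+D₀) = P·r − D₀
g = (P·r − D₀)/(P + D₀) = ($243,306.92×0.094 − $6,790.00) / ($243,306.92 + $6,790.00) = 0.064298

6.43%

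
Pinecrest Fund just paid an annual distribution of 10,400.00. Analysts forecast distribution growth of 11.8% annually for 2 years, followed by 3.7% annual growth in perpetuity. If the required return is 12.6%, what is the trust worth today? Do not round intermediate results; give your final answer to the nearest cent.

D_1 = 11627.20000
D_2 = 12999.20960
Terminal value at year 2: TV = D_2×(1+g_2)/(r−g_2) = 13480.18036/0.089 = 151462.70062
P_0 = D_1/(1+r)^1 + D_2/(1+r)^2 + TV/(1+r)^2
    = 10326.11012 + 10252.74522 + 119461.76173 = 140040.61708

140040.62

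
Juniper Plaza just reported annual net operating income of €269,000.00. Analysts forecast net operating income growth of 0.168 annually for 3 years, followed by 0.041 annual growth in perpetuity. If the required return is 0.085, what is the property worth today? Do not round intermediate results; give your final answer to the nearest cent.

€8876320.24

D_1 = 314192.00000
D_2 = 366976.25600
D_3 = 428628.26701
Terminal value at year 3: TV = D_3×(1+g_2)/(r−g_2) = 446202.02596/0.044 = 10140955.13535
P_0 = D_1/(1+r)^1 + D_2/(1+r)^2 + D_3/(1+r)^3 + TV/(1+r)^3
    = 289577.88018 + 311729.92079 + 335576.54146 + 7939435.90129 = 8876320.24372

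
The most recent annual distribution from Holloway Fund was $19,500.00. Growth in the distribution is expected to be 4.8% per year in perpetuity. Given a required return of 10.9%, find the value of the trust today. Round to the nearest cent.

$335016.39

D₁ = D₀ × (1 + g) = $19,500.00 × 1.048 = $20,436.0000
Growing perpetuity: P = D₁ / (r − g) = $20,436.0000 / (0.109 − 0.048) = $335,016.39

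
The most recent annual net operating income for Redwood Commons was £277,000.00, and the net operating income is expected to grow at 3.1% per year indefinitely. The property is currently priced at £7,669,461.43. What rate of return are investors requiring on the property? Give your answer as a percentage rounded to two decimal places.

D₁ = £277,000.00 × 1.031 = £285,587.0000
P = D₁/(r − g) ⇒ r = D₁/P + g = £285,587.0000/£7,669,461.43 + 0.031 = 0.037237 + 0.031 = 0.068237

6.82%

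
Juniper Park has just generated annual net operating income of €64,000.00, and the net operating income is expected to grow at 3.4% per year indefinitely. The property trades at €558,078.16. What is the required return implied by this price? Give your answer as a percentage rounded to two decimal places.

15.26%

D₁ = €64,000.00 × 1.034 = €66,176.0000
P = D₁/(r − g) ⇒ r = D₁/P + g = €66,176.0000/€558,078.16 + 0.034 = 0.118578 + 0.034 = 0.152578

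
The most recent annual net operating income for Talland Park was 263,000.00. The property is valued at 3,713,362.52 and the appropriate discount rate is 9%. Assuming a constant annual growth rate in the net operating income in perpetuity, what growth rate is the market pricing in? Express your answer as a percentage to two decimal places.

1.79%

P = D₀(1+g)/(r−g) ⇒ P(r−g) = D₀(1+g) ⇒ g(P+D₀) = P·r − D₀
g = (P·r − D₀)/(P + D₀) = (3,713,362.52×0.09 − 263,000.00) / (3,713,362.52 + 263,000.00) = 0.017906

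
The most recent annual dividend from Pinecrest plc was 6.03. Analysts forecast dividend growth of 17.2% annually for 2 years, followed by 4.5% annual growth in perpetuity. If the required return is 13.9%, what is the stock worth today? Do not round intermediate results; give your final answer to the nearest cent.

83.57

D_1 = 7.06716
D_2 = 8.28271
Terminal value at year 2: TV = D_2×(1+g_2)/(r−g_2) = 8.65543/0.094 = 92.07908
P_0 = D_1/(1+r)^1 + D_2/(1+r)^2 + TV/(1+r)^2
    = 6.20471 + 6.38447 + 70.97633 = 83.56551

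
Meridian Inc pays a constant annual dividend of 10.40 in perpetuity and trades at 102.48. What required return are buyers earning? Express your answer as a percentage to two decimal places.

P = C/r ⇒ r = C/P = 10.40/102.48 = 0.101483

10.15%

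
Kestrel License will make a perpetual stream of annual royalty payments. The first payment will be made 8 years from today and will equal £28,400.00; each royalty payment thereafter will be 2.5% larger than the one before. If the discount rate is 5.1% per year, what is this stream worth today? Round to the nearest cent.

£771127.12

Value at end of year 7: C₁ / (r − g) = £28,400.00 / (0.051 − 0.025) = £1,092,307.6923
Discount to today: PV = £1,092,307.6923 / (1 + 0.051)^7 = £1,092,307.6923 / 1.416508 = £771,127.12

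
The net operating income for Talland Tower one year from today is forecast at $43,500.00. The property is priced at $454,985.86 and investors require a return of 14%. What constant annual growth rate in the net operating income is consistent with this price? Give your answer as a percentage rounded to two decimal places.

P = D₁/(r−g) ⇒ g = r − D₁/P = 0.14 − $43,500.00/$454,985.86 = 0.044393

4.44%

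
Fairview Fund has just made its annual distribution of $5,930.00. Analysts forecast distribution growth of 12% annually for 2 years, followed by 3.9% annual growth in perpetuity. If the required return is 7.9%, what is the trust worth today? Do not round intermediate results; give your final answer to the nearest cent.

$178504.54

D_1 = 6641.60000
D_2 = 7438.59200
Terminal value at year 2: TV = D_2×(1+g_2)/(r−g_2) = 7728.69709/0.04 = 193217.42720
P_0 = D_1/(1+r)^1 + D_2/(1+r)^2 + TV/(1+r)^2
    = 6155.32901 + 6389.22010 + 165959.99213 = 178504.54124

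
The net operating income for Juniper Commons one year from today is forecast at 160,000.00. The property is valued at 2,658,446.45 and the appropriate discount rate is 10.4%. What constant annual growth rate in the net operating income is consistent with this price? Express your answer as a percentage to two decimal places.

P = D₁/(r−g) ⇒ g = r − D₁/P = 0.104 − 160,000.00/2,658,446.45 = 0.043814

4.38%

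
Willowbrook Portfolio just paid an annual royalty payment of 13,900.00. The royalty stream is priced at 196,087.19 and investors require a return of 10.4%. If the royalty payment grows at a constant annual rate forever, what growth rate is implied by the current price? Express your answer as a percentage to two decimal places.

3.09%

P = D₀(1+g)/(r−g) ⇒ P(r−g) = D₀(1+g) ⇒ g(P+D₀) = P·r − D₀
g = (P·r − D₀)/(P + D₀) = (196,087.19×0.104 − 13,900.00) / (196,087.19 + 13,900.00) = 0.030921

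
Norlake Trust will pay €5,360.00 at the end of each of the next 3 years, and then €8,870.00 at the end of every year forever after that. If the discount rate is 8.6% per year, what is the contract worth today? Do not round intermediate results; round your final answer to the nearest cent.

€94190.97

PV of 3-year annuity: €5,360.00 × [1 − (1+0.086)^−3] / 0.086 = 13665.04828
Perpetuity value at year 3: €8,870.00 / 0.086 = 103139.53488
PV of perpetuity: 103139.53488 / (1+0.086)^3 = 80525.91954
Total PV = 13665.04828 + 80525.91954 = 94190.96782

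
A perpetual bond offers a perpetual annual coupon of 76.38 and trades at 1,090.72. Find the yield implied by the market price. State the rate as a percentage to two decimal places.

7.00%

P = C/r ⇒ r = C/P = 76.38/1,090.72 = 0.070027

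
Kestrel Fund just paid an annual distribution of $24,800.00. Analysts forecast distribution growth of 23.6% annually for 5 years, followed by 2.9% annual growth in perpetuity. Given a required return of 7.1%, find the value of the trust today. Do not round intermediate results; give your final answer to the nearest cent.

$1438364.71

D_1 = 30652.80000
D_2 = 37886.86080
D_3 = 46828.15995
D_4 = 57879.60570
D_5 = 71539.19264
Terminal value at year 5: TV = D_5×(1+g_2)/(r−g_2) = 73613.82923/0.042 = 1752710.21971
P_0 = D_1/(1+r)^1 + D_2/(1+r)^2 + D_3/(1+r)^3 + D_4/(1+r)^4 + D_5/(1+r)^5 + TV/(1+r)^5
    = 28620.72829 + 33030.08419 + 38118.75262 + 43991.38958 + 50768.77453 + 1243834.97602 = 1438364.70524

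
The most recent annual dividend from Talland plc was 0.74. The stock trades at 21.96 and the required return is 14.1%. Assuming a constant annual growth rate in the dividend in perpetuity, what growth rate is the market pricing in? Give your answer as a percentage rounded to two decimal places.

P = D₀(1+g)/(r−g) ⇒ P(r−g) = D₀(1+g) ⇒ g(P+D₀) = P·r − D₀
g = (P·r − D₀)/(P + D₀) = (21.96×0.141 − 0.74) / (21.96 + 0.74) = 0.103804

10.38%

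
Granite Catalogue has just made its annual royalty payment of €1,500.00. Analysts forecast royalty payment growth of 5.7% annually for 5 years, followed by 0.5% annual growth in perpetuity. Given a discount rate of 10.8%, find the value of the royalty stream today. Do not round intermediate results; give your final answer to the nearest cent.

D_1 = 1585.50000
D_2 = 1675.87350
D_3 = 1771.39829
D_4 = 1872.36799
D_5 = 1979.09297
Terminal value at year 5: TV = D_5×(1+g_2)/(r−g_2) = 1988.98843/0.103 = 19310.56730
P_0 = D_1/(1+r)^1 + D_2/(1+r)^2 + D_3/(1+r)^3 + D_4/(1+r)^4 + D_5/(1+r)^5 + TV/(1+r)^5
    = 1430.95668 + 1365.09134 + 1302.25772 + 1242.31625 + 1185.13383 + 11563.68441 = 18089.44023

€18089.44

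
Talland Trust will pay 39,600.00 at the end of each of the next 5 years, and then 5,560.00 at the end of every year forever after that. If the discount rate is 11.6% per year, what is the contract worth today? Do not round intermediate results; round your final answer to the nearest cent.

171863.35

PV of 5-year annuity: 39,600.00 × [1 − (1+0.116)^−5] / 0.116 = 144175.08151
Perpetuity value at year 5: 5,560.00 / 0.116 = 47931.03448
PV of perpetuity: 47931.03448 / (1+0.116)^5 = 27688.27051
Total PV = 144175.08151 + 27688.27051 = 171863.35202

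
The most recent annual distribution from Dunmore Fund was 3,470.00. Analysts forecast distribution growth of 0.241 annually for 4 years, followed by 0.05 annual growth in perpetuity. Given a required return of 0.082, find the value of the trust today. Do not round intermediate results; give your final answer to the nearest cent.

D_1 = 4306.27000
D_2 = 5344.08107
D_3 = 6632.00461
D_4 = 8230.31772
Terminal value at year 4: TV = D_4×(1+g_2)/(r−g_2) = 8641.83360/0.032 = 270057.30013
P_0 = D_1/(1+r)^1 + D_2/(1+r)^2 + D_3/(1+r)^3 + D_4/(1+r)^4 + TV/(1+r)^4
    = 3979.91682 + 4564.76597 + 5235.55875 + 6004.92459 + 197036.58802 = 216821.75414

216821.75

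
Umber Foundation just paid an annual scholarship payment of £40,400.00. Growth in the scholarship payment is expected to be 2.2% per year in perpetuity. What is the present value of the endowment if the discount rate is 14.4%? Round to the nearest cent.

£338432.79

D₁ = D₀ × (1 + g) = £40,400.00 × 1.022 = £41,288.8000
Growing perpetuity: P = D₁ / (r − g) = £41,288.8000 / (0.144 − 0.022) = £338,432.79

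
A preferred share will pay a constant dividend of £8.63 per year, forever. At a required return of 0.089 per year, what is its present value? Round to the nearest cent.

Level perpetuity: PV = C / r = £8.63 / 0.089 = £96.97

£96.97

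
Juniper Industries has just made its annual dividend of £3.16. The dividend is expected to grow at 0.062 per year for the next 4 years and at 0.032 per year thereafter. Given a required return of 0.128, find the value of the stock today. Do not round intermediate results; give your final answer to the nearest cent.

£37.59

D_1 = 3.35592
D_2 = 3.56399
D_3 = 3.78495
D_4 = 4.01962
Terminal value at year 4: TV = D_4×(1+g_2)/(r−g_2) = 4.14825/0.096 = 43.21093
P_0 = D_1/(1+r)^1 + D_2/(1+r)^2 + D_3/(1+r)^3 + D_4/(1+r)^4 + TV/(1+r)^4
    = 2.97511 + 2.80103 + 2.63714 + 2.48284 + 26.69053 = 37.58665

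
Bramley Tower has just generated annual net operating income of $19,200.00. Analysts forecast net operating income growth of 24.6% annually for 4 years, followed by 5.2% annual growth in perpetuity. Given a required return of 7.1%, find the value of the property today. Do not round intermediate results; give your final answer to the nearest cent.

D_1 = 23923.20000
D_2 = 29808.30720
D_3 = 37141.15077
D_4 = 46277.87386
Terminal value at year 4: TV = D_4×(1+g_2)/(r−g_2) = 48684.32330/0.019 = 2562332.80535
P_0 = D_1/(1+r)^1 + D_2/(1+r)^2 + D_3/(1+r)^3 + D_4/(1+r)^4 + TV/(1+r)^4
    = 22337.25490 + 25987.13315 + 30233.39674 + 35173.49425 + 1947500.83941 = 2061232.11845

$2061232.12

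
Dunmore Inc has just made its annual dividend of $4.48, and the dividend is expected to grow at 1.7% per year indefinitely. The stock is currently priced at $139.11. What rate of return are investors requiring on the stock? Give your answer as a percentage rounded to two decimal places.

D₁ = $4.48 × 1.017 = $4.5562
P = D₁/(r − g) ⇒ r = D₁/P + g = $4.5562/$139.11 + 0.017 = 0.032752 + 0.017 = 0.049752

4.98%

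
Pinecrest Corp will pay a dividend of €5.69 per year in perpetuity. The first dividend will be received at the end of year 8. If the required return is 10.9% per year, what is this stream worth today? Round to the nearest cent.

€25.30

Value at end of year 7: C / r = €5.69 / 0.109 = €52.2018
Discount to today: PV = €52.2018 / (1 + 0.109)^7 = €52.2018 / 2.063103 = €25.30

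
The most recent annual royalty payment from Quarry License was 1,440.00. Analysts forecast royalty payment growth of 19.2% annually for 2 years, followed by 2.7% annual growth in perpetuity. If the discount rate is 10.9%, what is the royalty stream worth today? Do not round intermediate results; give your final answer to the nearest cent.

24047.10

D_1 = 1716.48000
D_2 = 2046.04416
Terminal value at year 2: TV = D_2×(1+g_2)/(r−g_2) = 2101.28735/0.082 = 25625.45552
P_0 = D_1/(1+r)^1 + D_2/(1+r)^2 + TV/(1+r)^2
    = 1547.77277 + 1663.61149 + 20835.71949 = 24047.10374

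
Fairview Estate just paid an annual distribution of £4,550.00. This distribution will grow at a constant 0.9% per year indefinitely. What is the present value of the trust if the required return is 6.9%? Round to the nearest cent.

£76515.83

D₁ = D₀ × (1 + g) = £4,550.00 × 1.009 = £4,590.9500
Growing perpetuity: P = D₁ / (r − g) = £4,590.9500 / (0.069 − 0.009) = £76,515.83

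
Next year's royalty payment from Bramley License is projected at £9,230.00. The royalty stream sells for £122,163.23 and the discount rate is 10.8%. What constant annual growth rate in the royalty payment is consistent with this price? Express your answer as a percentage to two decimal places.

3.24%

P = D₁/(r−g) ⇒ g = r − D₁/P = 0.108 − £9,230.00/£122,163.23 = 0.032445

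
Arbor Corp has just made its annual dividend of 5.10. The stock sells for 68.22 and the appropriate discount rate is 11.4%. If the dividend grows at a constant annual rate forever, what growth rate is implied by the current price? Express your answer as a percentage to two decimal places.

3.65%

P = D₀(1+g)/(r−g) ⇒ P(r−g) = D₀(1+g) ⇒ g(P+D₀) = P·r − D₀
g = (P·r − D₀)/(P + D₀) = (68.22×0.114 − 5.10) / (68.22 + 5.10) = 0.036512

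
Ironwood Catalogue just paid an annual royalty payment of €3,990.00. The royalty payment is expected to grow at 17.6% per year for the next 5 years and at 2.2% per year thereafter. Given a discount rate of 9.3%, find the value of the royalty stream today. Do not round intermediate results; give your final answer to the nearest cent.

D_1 = 4692.24000
D_2 = 5518.07424
D_3 = 6489.25531
D_4 = 7631.36424
D_5 = 8974.48435
Terminal value at year 5: TV = D_5×(1+g_2)/(r−g_2) = 9171.92300/0.071 = 129182.01411
P_0 = D_1/(1+r)^1 + D_2/(1+r)^2 + D_3/(1+r)^3 + D_4/(1+r)^4 + D_5/(1+r)^5 + TV/(1+r)^5
    = 4292.99177 + 4618.99206 + 4969.74809 + 5347.13975 + 5753.18971 + 82813.51942 = 107795.58078

€107795.58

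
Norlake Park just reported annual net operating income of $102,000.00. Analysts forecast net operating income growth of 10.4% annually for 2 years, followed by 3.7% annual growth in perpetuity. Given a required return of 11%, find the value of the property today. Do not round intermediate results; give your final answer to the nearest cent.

$1635685.75

D_1 = 112608.00000
D_2 = 124319.23200
Terminal value at year 2: TV = D_2×(1+g_2)/(r−g_2) = 128919.04358/0.073 = 1766014.29567
P_0 = D_1/(1+r)^1 + D_2/(1+r)^2 + TV/(1+r)^2
    = 101448.64865 + 100900.27757 + 1433336.81980 = 1635685.74602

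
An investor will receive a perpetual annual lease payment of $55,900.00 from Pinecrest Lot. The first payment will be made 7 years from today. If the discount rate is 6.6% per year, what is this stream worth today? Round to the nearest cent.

Value at end of year 6: C / r = $55,900.00 / 0.066 = $846,969.6970
Discount to today: PV = $846,969.6970 / (1 + 0.066)^6 = $846,969.6970 / 1.467382 = $577,197.77

$577197.77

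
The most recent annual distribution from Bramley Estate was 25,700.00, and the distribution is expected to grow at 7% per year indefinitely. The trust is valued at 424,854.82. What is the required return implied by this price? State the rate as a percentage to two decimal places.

D₁ = 25,700.00 × 1.07 = 27,499.0000
P = D₁/(r − g) ⇒ r = D₁/P + g = 27,499.0000/424,854.82 + 0.07 = 0.064726 + 0.07 = 0.134726

13.47%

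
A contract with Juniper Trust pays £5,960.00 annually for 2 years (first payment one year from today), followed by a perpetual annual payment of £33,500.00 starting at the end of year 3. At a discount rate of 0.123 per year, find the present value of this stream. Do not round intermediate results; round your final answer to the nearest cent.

PV of 2-year annuity: £5,960.00 × [1 − (1+0.123)^−2] / 0.123 = 10033.13697
Perpetuity value at year 2: £33,500.00 / 0.123 = 272357.72358
PV of perpetuity: 272357.72358 / (1+0.123)^2 = 215963.41340
Total PV = 10033.13697 + 215963.41340 = 225996.55037

£225996.55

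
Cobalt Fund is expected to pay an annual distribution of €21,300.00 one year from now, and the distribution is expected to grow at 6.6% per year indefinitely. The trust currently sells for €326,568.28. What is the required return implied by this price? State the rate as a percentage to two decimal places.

P = D₁/(r − g) ⇒ r = D₁/P + g = €21,300.0000/€326,568.28 + 0.066 = 0.065224 + 0.066 = 0.131224

13.12%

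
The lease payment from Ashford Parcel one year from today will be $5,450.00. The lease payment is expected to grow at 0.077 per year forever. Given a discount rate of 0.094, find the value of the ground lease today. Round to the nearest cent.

$320588.24

Growing perpetuity: P = D₁ / (r − g) = $5,450.0000 / (0.094 − 0.077) = $320,588.24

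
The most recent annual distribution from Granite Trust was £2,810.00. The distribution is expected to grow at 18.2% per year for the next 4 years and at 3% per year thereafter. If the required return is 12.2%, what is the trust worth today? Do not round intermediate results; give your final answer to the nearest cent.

D_1 = 3321.42000
D_2 = 3925.91844
D_3 = 4640.43560
D_4 = 5484.99487
Terminal value at year 4: TV = D_4×(1+g_2)/(r−g_2) = 5649.54472/0.092 = 61408.09479
P_0 = D_1/(1+r)^1 + D_2/(1+r)^2 + D_3/(1+r)^3 + D_4/(1+r)^4 + TV/(1+r)^4
    = 2960.26738 + 3118.57045 + 3285.33892 + 3461.02549 + 38748.43760 = 51573.63985

£51573.64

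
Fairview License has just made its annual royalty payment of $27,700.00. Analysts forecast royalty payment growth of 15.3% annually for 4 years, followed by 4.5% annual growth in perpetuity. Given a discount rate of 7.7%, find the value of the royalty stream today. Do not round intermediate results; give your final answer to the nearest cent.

$1320005.55

D_1 = 31938.10000
D_2 = 36824.62930
D_3 = 42458.79758
D_4 = 48954.99361
Terminal value at year 4: TV = D_4×(1+g_2)/(r−g_2) = 51157.96833/0.032 = 1598686.51018
P_0 = D_1/(1+r)^1 + D_2/(1+r)^2 + D_3/(1+r)^3 + D_4/(1+r)^4 + TV/(1+r)^4
    = 29654.68895 + 31747.31324 + 33987.60647 + 36385.98910 + 1188229.95647 = 1320005.55423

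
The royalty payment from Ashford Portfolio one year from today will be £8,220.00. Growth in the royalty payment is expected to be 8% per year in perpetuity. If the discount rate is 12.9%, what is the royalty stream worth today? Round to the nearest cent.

£167755.10

Growing perpetuity: P = D₁ / (r − g) = £8,220.0000 / (0.129 − 0.08) = £167,755.10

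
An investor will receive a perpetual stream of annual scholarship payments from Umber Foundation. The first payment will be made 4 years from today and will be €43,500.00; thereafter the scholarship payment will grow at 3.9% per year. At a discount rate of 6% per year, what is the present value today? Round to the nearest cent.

€1739211.37

Value at end of year 3: C₁ / (r − g) = €43,500.00 / (0.06 − 0.039) = €2,071,428.5714
Discount to today: PV = €2,071,428.5714 / (1 + 0.06)^3 = €2,071,428.5714 / 1.191016 = €1,739,211.37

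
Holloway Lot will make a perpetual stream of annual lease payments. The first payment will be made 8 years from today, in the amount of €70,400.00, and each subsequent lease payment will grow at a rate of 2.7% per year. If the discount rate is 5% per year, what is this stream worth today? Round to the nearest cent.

Value at end of year 7: C₁ / (r − g) = €70,400.00 / (0.05 − 0.027) = €3,060,869.5652
Discount to today: PV = €3,060,869.5652 / (1 + 0.05)^7 = €3,060,869.5652 / 1.407100 = €2,175,302.85

€2175302.85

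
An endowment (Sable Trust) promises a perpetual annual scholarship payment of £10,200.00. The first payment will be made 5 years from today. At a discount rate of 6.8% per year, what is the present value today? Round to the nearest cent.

£115293.88

Value at end of year 4: C / r = £10,200.00 / 0.068 = £150,000.0000
Discount to today: PV = £150,000.0000 / (1 + 0.068)^4 = £150,000.0000 / 1.301023 = £115,293.88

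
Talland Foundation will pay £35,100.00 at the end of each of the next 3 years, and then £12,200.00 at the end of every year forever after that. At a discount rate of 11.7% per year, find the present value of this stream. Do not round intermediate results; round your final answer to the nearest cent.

£159560.23

PV of 3-year annuity: £35,100.00 × [1 − (1+0.117)^−3] / 0.117 = 84740.79333
Perpetuity value at year 3: £12,200.00 / 0.117 = 104273.50427
PV of perpetuity: 104273.50427 / (1+0.117)^3 = 74819.43936
Total PV = 84740.79333 + 74819.43936 = 159560.23268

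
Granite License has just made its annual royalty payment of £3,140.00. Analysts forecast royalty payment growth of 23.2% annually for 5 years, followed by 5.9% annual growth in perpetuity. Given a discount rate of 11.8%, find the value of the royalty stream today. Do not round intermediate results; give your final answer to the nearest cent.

D_1 = 3868.48000
D_2 = 4765.96736
D_3 = 5871.67179
D_4 = 7233.89964
D_5 = 8912.16436
Terminal value at year 5: TV = D_5×(1+g_2)/(r−g_2) = 9437.98206/0.059 = 159965.79757
P_0 = D_1/(1+r)^1 + D_2/(1+r)^2 + D_3/(1+r)^3 + D_4/(1+r)^4 + D_5/(1+r)^5 + TV/(1+r)^5
    = 3460.17889 + 3813.00572 + 4201.80952 + 4630.25879 + 5102.39609 + 91583.68583 = 112791.33485

£112791.33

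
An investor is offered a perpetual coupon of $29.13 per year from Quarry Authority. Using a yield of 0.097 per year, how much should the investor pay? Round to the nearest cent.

$300.31

Level perpetuity: PV = C / r = $29.13 / 0.097 = $300.31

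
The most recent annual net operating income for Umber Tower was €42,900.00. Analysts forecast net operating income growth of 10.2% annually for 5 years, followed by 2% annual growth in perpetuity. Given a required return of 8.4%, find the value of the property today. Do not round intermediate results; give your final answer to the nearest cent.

€967826.83

D_1 = 47275.80000
D_2 = 52097.93160
D_3 = 57411.92062
D_4 = 63267.93653
D_5 = 69721.26605
Terminal value at year 5: TV = D_5×(1+g_2)/(r−g_2) = 71115.69137/0.064 = 1111182.67771
P_0 = D_1/(1+r)^1 + D_2/(1+r)^2 + D_3/(1+r)^3 + D_4/(1+r)^4 + D_5/(1+r)^5 + TV/(1+r)^5
    = 43612.36162 + 44336.55213 + 45072.76794 + 45821.20874 + 46582.07752 + 742401.86042 = 967826.82836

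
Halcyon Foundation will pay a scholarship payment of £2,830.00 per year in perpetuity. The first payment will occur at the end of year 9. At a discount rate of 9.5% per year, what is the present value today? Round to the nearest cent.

£14412.85

Value at end of year 8: C / r = £2,830.00 / 0.095 = £29,789.4737
Discount to today: PV = £29,789.4737 / (1 + 0.095)^8 = £29,789.4737 / 2.066869 = £14,412.85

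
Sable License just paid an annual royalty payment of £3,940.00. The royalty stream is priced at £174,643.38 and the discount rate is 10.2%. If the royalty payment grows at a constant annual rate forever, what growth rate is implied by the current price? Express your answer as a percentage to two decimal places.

7.77%

P = D₀(1+g)/(r−g) ⇒ P(r−g) = D₀(1+g) ⇒ g(P+D₀) = P·r − D₀
g = (P·r − D₀)/(P + D₀) = (£174,643.38×0.102 − £3,940.00) / (£174,643.38 + £3,940.00) = 0.077687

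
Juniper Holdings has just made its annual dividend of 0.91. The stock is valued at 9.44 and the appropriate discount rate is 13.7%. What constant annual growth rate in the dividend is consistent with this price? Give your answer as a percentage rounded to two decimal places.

P = D₀(1+g)/(r−g) ⇒ P(r−g) = D₀(1+g) ⇒ g(P+D₀) = P·r − D₀
g = (P·r − D₀)/(P + D₀) = (9.44×0.137 − 0.91) / (9.44 + 0.91) = 0.037032

3.70%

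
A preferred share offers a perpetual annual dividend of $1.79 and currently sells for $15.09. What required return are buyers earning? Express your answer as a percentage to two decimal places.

P = C/r ⇒ r = C/P = $1.79/$15.09 = 0.118622

11.86%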